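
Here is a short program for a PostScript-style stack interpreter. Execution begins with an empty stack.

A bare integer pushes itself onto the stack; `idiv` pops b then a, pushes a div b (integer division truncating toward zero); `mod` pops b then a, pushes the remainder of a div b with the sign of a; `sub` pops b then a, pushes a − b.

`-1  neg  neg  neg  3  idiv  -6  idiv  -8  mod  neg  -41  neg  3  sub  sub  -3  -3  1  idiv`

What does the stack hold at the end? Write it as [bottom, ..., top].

[-38, -3, -3]

-1    -1
neg   1
neg   -1
neg   1
3     1 3
idiv  0
-6    0 -6
idiv  0
-8    0 -8
mod   0
neg   0
-41   0 -41
neg   0 41
3     0 41 3
sub   0 38
sub   -38
-3    -38 -3
-3    -38 -3 -3
1     -38 -3 -3 1
idiv  -38 -3 -3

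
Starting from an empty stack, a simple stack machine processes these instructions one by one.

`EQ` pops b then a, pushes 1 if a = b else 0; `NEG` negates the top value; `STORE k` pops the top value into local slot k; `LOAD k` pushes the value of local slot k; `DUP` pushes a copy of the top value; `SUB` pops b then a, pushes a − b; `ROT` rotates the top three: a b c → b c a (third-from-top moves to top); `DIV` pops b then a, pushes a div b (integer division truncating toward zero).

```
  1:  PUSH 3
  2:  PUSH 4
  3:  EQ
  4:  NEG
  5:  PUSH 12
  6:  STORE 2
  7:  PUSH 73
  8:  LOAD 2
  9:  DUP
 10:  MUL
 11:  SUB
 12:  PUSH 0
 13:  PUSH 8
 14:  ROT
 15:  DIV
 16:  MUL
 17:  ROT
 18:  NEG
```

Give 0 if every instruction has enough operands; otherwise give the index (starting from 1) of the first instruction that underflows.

PUSH 3  -> [3]
PUSH 4  -> [3, 4]
EQ      -> [0]
NEG     -> [0]
PUSH 12 -> [0, 12]
STORE 2 -> [0]
PUSH 73 -> [0, 73]
LOAD 2  -> [0, 73, 12]
DUP     -> [0, 73, 12, 12]
MUL     -> [0, 73, 144]
SUB     -> [0, -71]
PUSH 0  -> [0, -71, 0]
PUSH 8  -> [0, -71, 0, 8]
ROT     -> [0, 0, 8, -71]
DIV     -> [0, 0, 0]
MUL     -> [0, 0]
ROT  — needs 3 operands, stack has 2 → underflow

17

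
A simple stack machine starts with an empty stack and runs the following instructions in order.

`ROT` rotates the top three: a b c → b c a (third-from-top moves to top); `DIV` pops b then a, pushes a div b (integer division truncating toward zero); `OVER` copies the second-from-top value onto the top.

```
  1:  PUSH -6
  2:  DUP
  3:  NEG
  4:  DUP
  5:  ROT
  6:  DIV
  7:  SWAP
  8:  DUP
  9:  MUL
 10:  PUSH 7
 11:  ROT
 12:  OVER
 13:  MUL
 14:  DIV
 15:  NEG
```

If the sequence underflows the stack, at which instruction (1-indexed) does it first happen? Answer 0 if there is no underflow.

0

PUSH -6  -6
DUP      -6 -6
NEG      -6 6
DUP      -6 6 6
ROT      6 6 -6
DIV      6 -1
SWAP     -1 6
DUP      -1 6 6
MUL      -1 36
PUSH 7   -1 36 7
ROT      36 7 -1
OVER     36 7 -1 7
MUL      36 7 -7
DIV      36 -1
NEG      36 1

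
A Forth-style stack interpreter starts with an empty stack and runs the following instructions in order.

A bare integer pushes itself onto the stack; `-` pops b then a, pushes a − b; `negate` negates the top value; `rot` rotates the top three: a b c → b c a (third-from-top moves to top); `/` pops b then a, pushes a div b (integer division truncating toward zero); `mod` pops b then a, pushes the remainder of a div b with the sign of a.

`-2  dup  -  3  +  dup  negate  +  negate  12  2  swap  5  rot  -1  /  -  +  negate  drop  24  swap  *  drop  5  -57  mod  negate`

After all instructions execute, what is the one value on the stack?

-5

-2     → [-2]
dup    → [-2, -2]
-      → [0]
3      → [0, 3]
+      → [3]
dup    → [3, 3]
negate → [3, -3]
+      → [0]
negate → [0]
12     → [0, 12]
2      → [0, 12, 2]
swap   → [0, 2, 12]
5      → [0, 2, 12, 5]
rot    → [0, 12, 5, 2]
-1     → [0, 12, 5, 2, -1]
/      → [0, 12, 5, -2]
-      → [0, 12, 7]
+      → [0, 19]
negate → [0, -19]
drop   → [0]
24     → [0, 24]
swap   → [24, 0]
*      → [0]
drop   → []
5      → [5]
-57    → [5, -57]
mod    → [5]
negate → [-5]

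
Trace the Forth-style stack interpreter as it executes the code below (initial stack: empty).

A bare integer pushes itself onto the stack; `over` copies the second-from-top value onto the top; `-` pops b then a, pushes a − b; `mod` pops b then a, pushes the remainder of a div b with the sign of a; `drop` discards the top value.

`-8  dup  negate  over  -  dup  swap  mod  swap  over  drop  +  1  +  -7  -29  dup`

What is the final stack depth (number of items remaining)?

-8     : -8
dup    : -8 -8
negate : -8 8
over   : -8 8 -8
-      : -8 16
dup    : -8 16 16
swap   : -8 16 16
mod    : -8 0
swap   : 0 -8
over   : 0 -8 0
drop   : 0 -8
+      : -8
1      : -8 1
+      : -7
-7     : -7 -7
-29    : -7 -7 -29
dup    : -7 -7 -29 -29

4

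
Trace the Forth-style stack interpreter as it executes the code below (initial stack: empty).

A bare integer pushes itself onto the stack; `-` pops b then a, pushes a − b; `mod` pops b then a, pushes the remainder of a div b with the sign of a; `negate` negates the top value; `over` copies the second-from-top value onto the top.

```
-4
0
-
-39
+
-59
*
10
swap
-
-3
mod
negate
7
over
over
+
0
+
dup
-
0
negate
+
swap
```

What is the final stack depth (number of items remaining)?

3

-4     -> [-4]
0      -> [-4, 0]
-      -> [-4]
-39    -> [-4, -39]
+      -> [-43]
-59    -> [-43, -59]
*      -> [2537]
10     -> [2537, 10]
swap   -> [10, 2537]
-      -> [-2527]
-3     -> [-2527, -3]
mod    -> [-1]
negate -> [1]
7      -> [1, 7]
over   -> [1, 7, 1]
over   -> [1, 7, 1, 7]
+      -> [1, 7, 8]
0      -> [1, 7, 8, 0]
+      -> [1, 7, 8]
dup    -> [1, 7, 8, 8]
-      -> [1, 7, 0]
0      -> [1, 7, 0, 0]
negate -> [1, 7, 0, 0]
+      -> [1, 7, 0]
swap   -> [1, 0, 7]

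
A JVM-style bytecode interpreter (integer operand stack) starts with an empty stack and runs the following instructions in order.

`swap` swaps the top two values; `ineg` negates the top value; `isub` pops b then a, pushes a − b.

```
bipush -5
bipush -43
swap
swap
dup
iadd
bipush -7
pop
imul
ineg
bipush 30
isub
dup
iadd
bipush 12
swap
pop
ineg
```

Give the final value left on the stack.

-12

bipush -5  -> [-5]
bipush -43 -> [-5, -43]
swap       -> [-43, -5]
swap       -> [-5, -43]
dup        -> [-5, -43, -43]
iadd       -> [-5, -86]
bipush -7  -> [-5, -86, -7]
pop        -> [-5, -86]
imul       -> [430]
ineg       -> [-430]
bipush 30  -> [-430, 30]
isub       -> [-460]
dup        -> [-460, -460]
iadd       -> [-920]
bipush 12  -> [-920, 12]
swap       -> [12, -920]
pop        -> [12]
ineg       -> [-12]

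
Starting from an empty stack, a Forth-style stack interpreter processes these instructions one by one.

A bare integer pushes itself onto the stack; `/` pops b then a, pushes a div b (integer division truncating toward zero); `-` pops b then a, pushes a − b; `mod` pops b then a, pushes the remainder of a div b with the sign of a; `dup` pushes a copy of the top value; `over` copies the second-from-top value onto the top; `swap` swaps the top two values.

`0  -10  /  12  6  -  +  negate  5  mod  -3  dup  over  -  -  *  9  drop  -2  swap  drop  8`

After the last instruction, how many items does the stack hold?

0       [0]
-10     [0, -10]
/       [0]
12      [0, 12]
6       [0, 12, 6]
-       [0, 6]
+       [6]
negate  [-6]
5       [-6, 5]
mod     [-1]
-3      [-1, -3]
dup     [-1, -3, -3]
over    [-1, -3, -3, -3]
-       [-1, -3, 0]
-       [-1, -3]
*       [3]
9       [3, 9]
drop    [3]
-2      [3, -2]
swap    [-2, 3]
drop    [-2]
8       [-2, 8]

2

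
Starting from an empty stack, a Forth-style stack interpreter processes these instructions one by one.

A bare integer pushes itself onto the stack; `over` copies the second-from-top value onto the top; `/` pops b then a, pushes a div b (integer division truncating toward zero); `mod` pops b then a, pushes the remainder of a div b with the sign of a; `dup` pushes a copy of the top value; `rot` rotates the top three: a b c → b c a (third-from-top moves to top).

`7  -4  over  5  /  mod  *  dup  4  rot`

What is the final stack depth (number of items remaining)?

7    -> 7
-4   -> 7 -4
over -> 7 -4 7
5    -> 7 -4 7 5
/    -> 7 -4 1
mod  -> 7 0
*    -> 0
dup  -> 0 0
4    -> 0 0 4
rot  -> 0 4 0

3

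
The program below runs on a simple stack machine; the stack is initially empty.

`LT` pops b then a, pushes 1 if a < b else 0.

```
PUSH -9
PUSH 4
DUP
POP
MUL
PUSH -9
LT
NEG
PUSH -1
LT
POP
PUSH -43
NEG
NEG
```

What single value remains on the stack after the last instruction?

PUSH -9  -> -9
PUSH 4   -> -9 4
DUP      -> -9 4 4
POP      -> -9 4
MUL      -> -36
PUSH -9  -> -36 -9
LT       -> 1
NEG      -> -1
PUSH -1  -> -1 -1
LT       -> 0
POP      -> (empty)
PUSH -43 -> -43
NEG      -> 43
NEG      -> -43

-43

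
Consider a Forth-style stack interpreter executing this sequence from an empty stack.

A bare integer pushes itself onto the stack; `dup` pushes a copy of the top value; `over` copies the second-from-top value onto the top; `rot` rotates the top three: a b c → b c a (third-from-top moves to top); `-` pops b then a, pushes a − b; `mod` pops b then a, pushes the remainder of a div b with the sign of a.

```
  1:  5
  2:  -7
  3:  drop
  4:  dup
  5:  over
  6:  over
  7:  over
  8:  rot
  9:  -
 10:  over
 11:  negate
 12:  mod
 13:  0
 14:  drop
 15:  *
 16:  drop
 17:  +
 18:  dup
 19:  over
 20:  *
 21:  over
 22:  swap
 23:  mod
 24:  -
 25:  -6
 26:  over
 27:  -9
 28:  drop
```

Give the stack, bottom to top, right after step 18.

5      → 5
-7     → 5 -7
drop   → 5
dup    → 5 5
over   → 5 5 5
over   → 5 5 5 5
over   → 5 5 5 5 5
rot    → 5 5 5 5 5
-      → 5 5 5 0
over   → 5 5 5 0 5
negate → 5 5 5 0 -5
mod    → 5 5 5 0
0      → 5 5 5 0 0
drop   → 5 5 5 0
*      → 5 5 0
drop   → 5 5
+      → 10
dup    → 10 10

[10, 10]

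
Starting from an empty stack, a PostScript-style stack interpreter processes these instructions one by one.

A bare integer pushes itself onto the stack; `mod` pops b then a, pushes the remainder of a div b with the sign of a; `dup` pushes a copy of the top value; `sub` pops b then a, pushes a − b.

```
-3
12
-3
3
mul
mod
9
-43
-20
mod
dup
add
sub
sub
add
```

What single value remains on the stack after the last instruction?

-15

-3  : [-3]
12  : [-3, 12]
-3  : [-3, 12, -3]
3   : [-3, 12, -3, 3]
mul : [-3, 12, -9]
mod : [-3, 3]
9   : [-3, 3, 9]
-43 : [-3, 3, 9, -43]
-20 : [-3, 3, 9, -43, -20]
mod : [-3, 3, 9, -3]
dup : [-3, 3, 9, -3, -3]
add : [-3, 3, 9, -6]
sub : [-3, 3, 15]
sub : [-3, -12]
add : [-15]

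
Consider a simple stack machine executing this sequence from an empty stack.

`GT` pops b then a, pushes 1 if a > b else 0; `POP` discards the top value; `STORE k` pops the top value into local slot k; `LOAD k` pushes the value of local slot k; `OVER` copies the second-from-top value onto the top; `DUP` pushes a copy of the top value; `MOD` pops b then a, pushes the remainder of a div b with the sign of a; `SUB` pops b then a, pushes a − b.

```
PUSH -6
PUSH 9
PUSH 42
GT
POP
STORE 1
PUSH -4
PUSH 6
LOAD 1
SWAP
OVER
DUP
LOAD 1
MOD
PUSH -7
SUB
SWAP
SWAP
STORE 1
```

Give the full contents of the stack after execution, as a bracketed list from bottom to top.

PUSH -6 -> [-6]
PUSH 9  -> [-6, 9]
PUSH 42 -> [-6, 9, 42]
GT      -> [-6, 0]
POP     -> [-6]
STORE 1 -> []
PUSH -4 -> [-4]
PUSH 6  -> [-4, 6]
LOAD 1  -> [-4, 6, -6]
SWAP    -> [-4, -6, 6]
OVER    -> [-4, -6, 6, -6]
DUP     -> [-4, -6, 6, -6, -6]
LOAD 1  -> [-4, -6, 6, -6, -6, -6]
MOD     -> [-4, -6, 6, -6, 0]
PUSH -7 -> [-4, -6, 6, -6, 0, -7]
SUB     -> [-4, -6, 6, -6, 7]
SWAP    -> [-4, -6, 6, 7, -6]
SWAP    -> [-4, -6, 6, -6, 7]
STORE 1 -> [-4, -6, 6, -6]

[-4, -6, 6, -6]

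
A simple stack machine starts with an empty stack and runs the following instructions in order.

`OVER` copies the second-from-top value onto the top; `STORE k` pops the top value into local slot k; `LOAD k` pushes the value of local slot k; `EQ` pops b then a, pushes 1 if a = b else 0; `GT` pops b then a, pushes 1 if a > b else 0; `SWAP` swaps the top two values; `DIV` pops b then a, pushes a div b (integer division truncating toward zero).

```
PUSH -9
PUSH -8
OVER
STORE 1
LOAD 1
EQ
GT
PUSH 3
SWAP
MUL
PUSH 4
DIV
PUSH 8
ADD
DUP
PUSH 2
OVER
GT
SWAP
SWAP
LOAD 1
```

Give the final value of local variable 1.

-9

PUSH -9 -> [-9]
PUSH -8 -> [-9, -8]
OVER    -> [-9, -8, -9]
STORE 1 -> [-9, -8]
LOAD 1  -> [-9, -8, -9]
EQ      -> [-9, 0]
GT      -> [0]
PUSH 3  -> [0, 3]
SWAP    -> [3, 0]
MUL     -> [0]
PUSH 4  -> [0, 4]
DIV     -> [0]
PUSH 8  -> [0, 8]
ADD     -> [8]
DUP     -> [8, 8]
PUSH 2  -> [8, 8, 2]
OVER    -> [8, 8, 2, 8]
GT      -> [8, 8, 0]
SWAP    -> [8, 0, 8]
SWAP    -> [8, 8, 0]
LOAD 1  -> [8, 8, 0, -9]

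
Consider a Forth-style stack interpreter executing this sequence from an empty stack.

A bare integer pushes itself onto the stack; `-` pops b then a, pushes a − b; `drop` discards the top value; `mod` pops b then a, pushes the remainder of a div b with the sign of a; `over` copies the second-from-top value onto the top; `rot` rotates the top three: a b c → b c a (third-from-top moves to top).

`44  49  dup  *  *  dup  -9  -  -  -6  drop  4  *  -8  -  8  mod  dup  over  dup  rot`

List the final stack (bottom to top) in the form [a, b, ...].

[-4, -4, -4, -4]

44    44
49    44 49
dup   44 49 49
*     44 2401
*     105644
dup   105644 105644
-9    105644 105644 -9
-     105644 105653
-     -9
-6    -9 -6
drop  -9
4     -9 4
*     -36
-8    -36 -8
-     -28
8     -28 8
mod   -4
dup   -4 -4
over  -4 -4 -4
dup   -4 -4 -4 -4
rot   -4 -4 -4 -4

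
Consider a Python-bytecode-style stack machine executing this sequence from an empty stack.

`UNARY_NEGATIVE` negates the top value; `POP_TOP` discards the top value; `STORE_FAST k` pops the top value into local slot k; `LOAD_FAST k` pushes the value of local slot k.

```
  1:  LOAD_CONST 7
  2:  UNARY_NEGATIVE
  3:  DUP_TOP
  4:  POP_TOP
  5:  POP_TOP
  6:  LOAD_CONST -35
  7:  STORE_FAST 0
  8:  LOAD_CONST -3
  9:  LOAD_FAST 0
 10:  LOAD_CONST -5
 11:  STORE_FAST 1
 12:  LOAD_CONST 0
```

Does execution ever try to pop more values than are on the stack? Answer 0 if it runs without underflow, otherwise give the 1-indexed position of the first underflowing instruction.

LOAD_CONST 7   -> 7
UNARY_NEGATIVE -> -7
DUP_TOP        -> -7 -7
POP_TOP        -> -7
POP_TOP        -> (empty)
LOAD_CONST -35 -> -35
STORE_FAST 0   -> (empty)
LOAD_CONST -3  -> -3
LOAD_FAST 0    -> -3 -35
LOAD_CONST -5  -> -3 -35 -5
STORE_FAST 1   -> -3 -35
LOAD_CONST 0   -> -3 -35 0

0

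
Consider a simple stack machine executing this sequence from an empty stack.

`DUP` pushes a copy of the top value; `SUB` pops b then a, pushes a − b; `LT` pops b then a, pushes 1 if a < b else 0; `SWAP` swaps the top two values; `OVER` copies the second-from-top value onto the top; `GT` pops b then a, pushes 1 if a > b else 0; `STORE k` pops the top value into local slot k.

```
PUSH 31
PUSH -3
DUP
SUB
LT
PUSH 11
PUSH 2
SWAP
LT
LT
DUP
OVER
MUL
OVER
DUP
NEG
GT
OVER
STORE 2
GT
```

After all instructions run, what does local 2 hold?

1

PUSH 31 -> 31
PUSH -3 -> 31 -3
DUP     -> 31 -3 -3
SUB     -> 31 0
LT      -> 0
PUSH 11 -> 0 11
PUSH 2  -> 0 11 2
SWAP    -> 0 2 11
LT      -> 0 1
LT      -> 1
DUP     -> 1 1
OVER    -> 1 1 1
MUL     -> 1 1
OVER    -> 1 1 1
DUP     -> 1 1 1 1
NEG     -> 1 1 1 -1
GT      -> 1 1 1
OVER    -> 1 1 1 1
STORE 2 -> 1 1 1
GT      -> 1 0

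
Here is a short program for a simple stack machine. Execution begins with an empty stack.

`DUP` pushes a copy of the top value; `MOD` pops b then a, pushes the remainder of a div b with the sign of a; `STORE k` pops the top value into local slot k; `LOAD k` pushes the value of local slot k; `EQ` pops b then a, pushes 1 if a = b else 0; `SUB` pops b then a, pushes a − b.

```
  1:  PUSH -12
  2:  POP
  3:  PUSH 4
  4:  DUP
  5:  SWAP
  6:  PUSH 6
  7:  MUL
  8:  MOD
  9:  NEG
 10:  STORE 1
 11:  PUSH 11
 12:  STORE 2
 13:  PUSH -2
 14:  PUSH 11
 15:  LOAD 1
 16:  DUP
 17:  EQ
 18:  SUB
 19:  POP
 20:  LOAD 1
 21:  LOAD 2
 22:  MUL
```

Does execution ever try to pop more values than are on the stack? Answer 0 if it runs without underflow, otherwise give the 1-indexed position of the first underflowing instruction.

PUSH -12 : [-12]
POP      : []
PUSH 4   : [4]
DUP      : [4, 4]
SWAP     : [4, 4]
PUSH 6   : [4, 4, 6]
MUL      : [4, 24]
MOD      : [4]
NEG      : [-4]
STORE 1  : []
PUSH 11  : [11]
STORE 2  : []
PUSH -2  : [-2]
PUSH 11  : [-2, 11]
LOAD 1   : [-2, 11, -4]
DUP      : [-2, 11, -4, -4]
EQ       : [-2, 11, 1]
SUB      : [-2, 10]
POP      : [-2]
LOAD 1   : [-2, -4]
LOAD 2   : [-2, -4, 11]
MUL      : [-2, -44]

0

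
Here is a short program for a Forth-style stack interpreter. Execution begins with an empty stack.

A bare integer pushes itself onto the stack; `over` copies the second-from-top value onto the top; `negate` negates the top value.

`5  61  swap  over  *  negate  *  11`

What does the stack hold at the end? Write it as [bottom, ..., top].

[-18605, 11]

5       [5]
61      [5, 61]
swap    [61, 5]
over    [61, 5, 61]
*       [61, 305]
negate  [61, -305]
*       [-18605]
11      [-18605, 11]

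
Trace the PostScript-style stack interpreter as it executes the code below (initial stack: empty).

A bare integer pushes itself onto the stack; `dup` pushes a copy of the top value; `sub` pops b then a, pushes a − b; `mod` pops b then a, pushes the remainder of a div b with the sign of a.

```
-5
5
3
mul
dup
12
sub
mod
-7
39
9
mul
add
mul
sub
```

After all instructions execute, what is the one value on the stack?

-5

-5   [-5]
5    [-5, 5]
3    [-5, 5, 3]
mul  [-5, 15]
dup  [-5, 15, 15]
12   [-5, 15, 15, 12]
sub  [-5, 15, 3]
mod  [-5, 0]
-7   [-5, 0, -7]
39   [-5, 0, -7, 39]
9    [-5, 0, -7, 39, 9]
mul  [-5, 0, -7, 351]
add  [-5, 0, 344]
mul  [-5, 0]
sub  [-5]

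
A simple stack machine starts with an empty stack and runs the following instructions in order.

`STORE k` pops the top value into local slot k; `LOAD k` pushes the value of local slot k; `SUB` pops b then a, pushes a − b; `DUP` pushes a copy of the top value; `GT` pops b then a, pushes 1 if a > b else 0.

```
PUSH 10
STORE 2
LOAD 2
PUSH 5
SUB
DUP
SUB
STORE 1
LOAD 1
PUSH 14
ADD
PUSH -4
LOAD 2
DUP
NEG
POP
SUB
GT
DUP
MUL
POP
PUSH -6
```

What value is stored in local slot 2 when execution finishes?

PUSH 10 -> [10]
STORE 2 -> []
LOAD 2  -> [10]
PUSH 5  -> [10, 5]
SUB     -> [5]
DUP     -> [5, 5]
SUB     -> [0]
STORE 1 -> []
LOAD 1  -> [0]
PUSH 14 -> [0, 14]
ADD     -> [14]
PUSH -4 -> [14, -4]
LOAD 2  -> [14, -4, 10]
DUP     -> [14, -4, 10, 10]
NEG     -> [14, -4, 10, -10]
POP     -> [14, -4, 10]
SUB     -> [14, -14]
GT      -> [1]
DUP     -> [1, 1]
MUL     -> [1]
POP     -> []
PUSH -6 -> [-6]

10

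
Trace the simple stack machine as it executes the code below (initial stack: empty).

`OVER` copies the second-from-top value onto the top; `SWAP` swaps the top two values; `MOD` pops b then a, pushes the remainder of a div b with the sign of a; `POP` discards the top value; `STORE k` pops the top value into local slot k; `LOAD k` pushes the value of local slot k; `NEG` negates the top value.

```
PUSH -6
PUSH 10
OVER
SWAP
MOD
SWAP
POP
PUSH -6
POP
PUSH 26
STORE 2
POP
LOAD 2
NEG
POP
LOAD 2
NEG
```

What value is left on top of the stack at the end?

PUSH -6  [-6]
PUSH 10  [-6, 10]
OVER     [-6, 10, -6]
SWAP     [-6, -6, 10]
MOD      [-6, -6]
SWAP     [-6, -6]
POP      [-6]
PUSH -6  [-6, -6]
POP      [-6]
PUSH 26  [-6, 26]
STORE 2  [-6]
POP      []
LOAD 2   [26]
NEG      [-26]
POP      []
LOAD 2   [26]
NEG      [-26]

-26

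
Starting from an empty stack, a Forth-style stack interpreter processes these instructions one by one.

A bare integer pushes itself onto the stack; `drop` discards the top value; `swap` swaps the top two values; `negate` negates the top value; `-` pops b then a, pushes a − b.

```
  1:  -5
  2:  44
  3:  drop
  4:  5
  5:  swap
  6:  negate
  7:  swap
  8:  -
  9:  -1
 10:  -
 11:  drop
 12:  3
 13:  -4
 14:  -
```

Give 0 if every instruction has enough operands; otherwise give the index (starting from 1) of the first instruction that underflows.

-5      -5
44      -5 44
drop    -5
5       -5 5
swap    5 -5
negate  5 5
swap    5 5
-       0
-1      0 -1
-       1
drop    (empty)
3       3
-4      3 -4
-       7

0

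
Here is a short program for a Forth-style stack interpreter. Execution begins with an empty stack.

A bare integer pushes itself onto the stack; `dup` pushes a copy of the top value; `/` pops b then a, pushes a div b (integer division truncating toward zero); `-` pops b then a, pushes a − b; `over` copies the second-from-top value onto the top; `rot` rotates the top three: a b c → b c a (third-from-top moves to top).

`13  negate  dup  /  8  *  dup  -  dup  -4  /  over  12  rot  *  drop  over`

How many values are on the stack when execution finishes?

13     -> [13]
negate -> [-13]
dup    -> [-13, -13]
/      -> [1]
8      -> [1, 8]
*      -> [8]
dup    -> [8, 8]
-      -> [0]
dup    -> [0, 0]
-4     -> [0, 0, -4]
/      -> [0, 0]
over   -> [0, 0, 0]
12     -> [0, 0, 0, 12]
rot    -> [0, 0, 12, 0]
*      -> [0, 0, 0]
drop   -> [0, 0]
over   -> [0, 0, 0]

3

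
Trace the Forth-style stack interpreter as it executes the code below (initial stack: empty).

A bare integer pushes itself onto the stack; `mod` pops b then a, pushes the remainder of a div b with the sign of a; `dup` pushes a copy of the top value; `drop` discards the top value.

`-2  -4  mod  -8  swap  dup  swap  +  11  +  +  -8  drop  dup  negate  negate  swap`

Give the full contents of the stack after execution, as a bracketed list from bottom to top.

-2     → [-2]
-4     → [-2, -4]
mod    → [-2]
-8     → [-2, -8]
swap   → [-8, -2]
dup    → [-8, -2, -2]
swap   → [-8, -2, -2]
+      → [-8, -4]
11     → [-8, -4, 11]
+      → [-8, 7]
+      → [-1]
-8     → [-1, -8]
drop   → [-1]
dup    → [-1, -1]
negate → [-1, 1]
negate → [-1, -1]
swap   → [-1, -1]

[-1, -1]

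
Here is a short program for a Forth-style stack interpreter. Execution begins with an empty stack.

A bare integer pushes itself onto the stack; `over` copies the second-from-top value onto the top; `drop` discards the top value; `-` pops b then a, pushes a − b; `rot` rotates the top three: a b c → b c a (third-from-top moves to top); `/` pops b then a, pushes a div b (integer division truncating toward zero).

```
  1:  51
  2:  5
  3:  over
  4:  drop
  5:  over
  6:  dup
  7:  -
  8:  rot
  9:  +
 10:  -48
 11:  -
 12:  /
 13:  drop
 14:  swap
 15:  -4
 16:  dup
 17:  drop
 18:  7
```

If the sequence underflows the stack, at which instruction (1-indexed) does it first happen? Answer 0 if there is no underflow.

14

51   -> [51]
5    -> [51, 5]
over -> [51, 5, 51]
drop -> [51, 5]
over -> [51, 5, 51]
dup  -> [51, 5, 51, 51]
-    -> [51, 5, 0]
rot  -> [5, 0, 51]
+    -> [5, 51]
-48  -> [5, 51, -48]
-    -> [5, 99]
/    -> [0]
drop -> []
swap  — needs 2 operands, stack has 0 → underflow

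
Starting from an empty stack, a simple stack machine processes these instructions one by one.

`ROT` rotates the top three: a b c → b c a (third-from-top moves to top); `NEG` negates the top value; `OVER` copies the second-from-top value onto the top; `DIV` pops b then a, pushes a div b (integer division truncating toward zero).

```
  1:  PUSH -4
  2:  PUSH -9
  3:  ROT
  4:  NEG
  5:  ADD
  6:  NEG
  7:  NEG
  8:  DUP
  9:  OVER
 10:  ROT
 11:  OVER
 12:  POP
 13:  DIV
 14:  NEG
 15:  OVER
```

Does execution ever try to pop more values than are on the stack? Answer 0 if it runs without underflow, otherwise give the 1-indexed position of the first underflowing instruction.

3

PUSH -4  -4
PUSH -9  -4 -9
ROT  — needs 3 operands, stack has 2 → underflow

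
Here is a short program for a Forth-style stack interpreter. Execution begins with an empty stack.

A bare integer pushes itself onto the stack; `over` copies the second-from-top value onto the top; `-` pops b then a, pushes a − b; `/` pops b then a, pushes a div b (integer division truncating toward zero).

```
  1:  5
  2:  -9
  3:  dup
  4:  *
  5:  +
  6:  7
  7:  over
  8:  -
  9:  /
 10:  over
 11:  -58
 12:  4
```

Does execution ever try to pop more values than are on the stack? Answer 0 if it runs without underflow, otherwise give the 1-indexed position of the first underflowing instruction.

5     5
-9    5 -9
dup   5 -9 -9
*     5 81
+     86
7     86 7
over  86 7 86
-     86 -79
/     -1
over  — needs 2 operands, stack has 1 → underflow

10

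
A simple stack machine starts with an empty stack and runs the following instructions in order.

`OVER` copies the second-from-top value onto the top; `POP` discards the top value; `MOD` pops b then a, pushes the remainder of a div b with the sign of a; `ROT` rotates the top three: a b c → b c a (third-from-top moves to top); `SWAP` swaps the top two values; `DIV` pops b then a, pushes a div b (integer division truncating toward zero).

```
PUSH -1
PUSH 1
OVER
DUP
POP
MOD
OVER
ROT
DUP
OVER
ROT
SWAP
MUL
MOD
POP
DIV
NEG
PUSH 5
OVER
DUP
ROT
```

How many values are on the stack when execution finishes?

PUSH -1 : -1
PUSH 1  : -1 1
OVER    : -1 1 -1
DUP     : -1 1 -1 -1
POP     : -1 1 -1
MOD     : -1 0
OVER    : -1 0 -1
ROT     : 0 -1 -1
DUP     : 0 -1 -1 -1
OVER    : 0 -1 -1 -1 -1
ROT     : 0 -1 -1 -1 -1
SWAP    : 0 -1 -1 -1 -1
MUL     : 0 -1 -1 1
MOD     : 0 -1 0
POP     : 0 -1
DIV     : 0
NEG     : 0
PUSH 5  : 0 5
OVER    : 0 5 0
DUP     : 0 5 0 0
ROT     : 0 0 0 5

4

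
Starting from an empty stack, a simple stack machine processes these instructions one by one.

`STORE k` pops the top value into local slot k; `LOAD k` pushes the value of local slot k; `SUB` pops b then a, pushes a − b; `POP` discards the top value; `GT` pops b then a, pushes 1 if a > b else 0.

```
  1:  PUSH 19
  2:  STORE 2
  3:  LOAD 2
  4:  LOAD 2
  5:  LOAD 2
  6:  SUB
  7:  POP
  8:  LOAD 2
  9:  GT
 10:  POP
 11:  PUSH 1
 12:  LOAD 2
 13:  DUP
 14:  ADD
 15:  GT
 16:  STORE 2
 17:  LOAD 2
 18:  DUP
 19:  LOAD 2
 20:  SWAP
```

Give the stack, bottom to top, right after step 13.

[1, 19, 19]

PUSH 19 → 19
STORE 2 → (empty)
LOAD 2  → 19
LOAD 2  → 19 19
LOAD 2  → 19 19 19
SUB     → 19 0
POP     → 19
LOAD 2  → 19 19
GT      → 0
POP     → (empty)
PUSH 1  → 1
LOAD 2  → 1 19
DUP     → 1 19 19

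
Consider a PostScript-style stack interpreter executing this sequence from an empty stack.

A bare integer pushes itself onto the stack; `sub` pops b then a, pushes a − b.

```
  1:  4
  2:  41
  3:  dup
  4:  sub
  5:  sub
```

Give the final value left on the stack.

4

4   → 4
41  → 4 41
dup → 4 41 41
sub → 4 0
sub → 4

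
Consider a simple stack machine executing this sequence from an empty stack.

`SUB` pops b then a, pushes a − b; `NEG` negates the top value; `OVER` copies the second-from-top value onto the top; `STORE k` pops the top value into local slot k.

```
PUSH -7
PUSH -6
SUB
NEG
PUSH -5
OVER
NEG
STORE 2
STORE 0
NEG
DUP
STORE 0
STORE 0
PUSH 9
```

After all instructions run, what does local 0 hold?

PUSH -7 -> -7
PUSH -6 -> -7 -6
SUB     -> -1
NEG     -> 1
PUSH -5 -> 1 -5
OVER    -> 1 -5 1
NEG     -> 1 -5 -1
STORE 2 -> 1 -5
STORE 0 -> 1
NEG     -> -1
DUP     -> -1 -1
STORE 0 -> -1
STORE 0 -> (empty)
PUSH 9  -> 9

-1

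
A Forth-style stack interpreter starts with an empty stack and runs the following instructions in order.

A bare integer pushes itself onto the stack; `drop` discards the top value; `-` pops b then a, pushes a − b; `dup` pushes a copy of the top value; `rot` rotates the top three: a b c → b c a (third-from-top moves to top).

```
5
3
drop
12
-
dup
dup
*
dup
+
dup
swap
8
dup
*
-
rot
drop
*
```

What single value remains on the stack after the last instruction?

5    : 5
3    : 5 3
drop : 5
12   : 5 12
-    : -7
dup  : -7 -7
dup  : -7 -7 -7
*    : -7 49
dup  : -7 49 49
+    : -7 98
dup  : -7 98 98
swap : -7 98 98
8    : -7 98 98 8
dup  : -7 98 98 8 8
*    : -7 98 98 64
-    : -7 98 34
rot  : 98 34 -7
drop : 98 34
*    : 3332

3332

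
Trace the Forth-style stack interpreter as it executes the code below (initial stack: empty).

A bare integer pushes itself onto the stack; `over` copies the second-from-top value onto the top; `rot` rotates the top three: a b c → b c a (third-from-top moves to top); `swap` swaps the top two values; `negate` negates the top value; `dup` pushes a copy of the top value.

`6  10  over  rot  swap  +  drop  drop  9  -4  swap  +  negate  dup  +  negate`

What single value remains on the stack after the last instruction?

6      : 6
10     : 6 10
over   : 6 10 6
rot    : 10 6 6
swap   : 10 6 6
+      : 10 12
drop   : 10
drop   : (empty)
9      : 9
-4     : 9 -4
swap   : -4 9
+      : 5
negate : -5
dup    : -5 -5
+      : -10
negate : 10

10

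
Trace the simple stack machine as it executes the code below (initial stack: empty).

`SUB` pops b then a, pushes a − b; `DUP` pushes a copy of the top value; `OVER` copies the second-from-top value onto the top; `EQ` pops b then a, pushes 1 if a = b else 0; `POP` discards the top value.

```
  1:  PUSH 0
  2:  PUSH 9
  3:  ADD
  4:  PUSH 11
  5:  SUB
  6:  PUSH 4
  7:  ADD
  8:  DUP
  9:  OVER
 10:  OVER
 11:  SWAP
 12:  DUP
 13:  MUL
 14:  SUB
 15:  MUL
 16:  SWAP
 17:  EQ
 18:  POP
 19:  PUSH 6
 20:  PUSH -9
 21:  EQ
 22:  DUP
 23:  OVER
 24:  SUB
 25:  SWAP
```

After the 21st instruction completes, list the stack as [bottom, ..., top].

[0]

PUSH 0  : [0]
PUSH 9  : [0, 9]
ADD     : [9]
PUSH 11 : [9, 11]
SUB     : [-2]
PUSH 4  : [-2, 4]
ADD     : [2]
DUP     : [2, 2]
OVER    : [2, 2, 2]
OVER    : [2, 2, 2, 2]
SWAP    : [2, 2, 2, 2]
DUP     : [2, 2, 2, 2, 2]
MUL     : [2, 2, 2, 4]
SUB     : [2, 2, -2]
MUL     : [2, -4]
SWAP    : [-4, 2]
EQ      : [0]
POP     : []
PUSH 6  : [6]
PUSH -9 : [6, -9]
EQ      : [0]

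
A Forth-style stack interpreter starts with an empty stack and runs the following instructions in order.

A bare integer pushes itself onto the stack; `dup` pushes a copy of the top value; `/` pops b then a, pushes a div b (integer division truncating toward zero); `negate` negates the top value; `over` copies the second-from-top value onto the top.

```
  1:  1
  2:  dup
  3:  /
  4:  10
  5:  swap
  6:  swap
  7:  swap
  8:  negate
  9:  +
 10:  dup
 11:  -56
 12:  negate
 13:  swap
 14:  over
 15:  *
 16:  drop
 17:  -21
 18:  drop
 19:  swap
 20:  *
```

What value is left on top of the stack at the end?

504

1       1
dup     1 1
/       1
10      1 10
swap    10 1
swap    1 10
swap    10 1
negate  10 -1
+       9
dup     9 9
-56     9 9 -56
negate  9 9 56
swap    9 56 9
over    9 56 9 56
*       9 56 504
drop    9 56
-21     9 56 -21
drop    9 56
swap    56 9
*       504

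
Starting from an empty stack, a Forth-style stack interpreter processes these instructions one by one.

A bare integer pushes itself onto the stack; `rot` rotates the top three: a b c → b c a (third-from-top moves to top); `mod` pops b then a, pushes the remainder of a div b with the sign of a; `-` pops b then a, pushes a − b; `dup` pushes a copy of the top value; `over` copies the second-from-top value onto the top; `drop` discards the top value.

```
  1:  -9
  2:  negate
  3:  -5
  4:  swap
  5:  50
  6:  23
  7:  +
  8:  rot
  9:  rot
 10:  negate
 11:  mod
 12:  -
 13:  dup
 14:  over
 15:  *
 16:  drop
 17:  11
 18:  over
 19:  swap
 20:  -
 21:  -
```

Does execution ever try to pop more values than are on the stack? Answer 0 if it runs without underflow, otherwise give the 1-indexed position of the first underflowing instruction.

0

-9     -> -9
negate -> 9
-5     -> 9 -5
swap   -> -5 9
50     -> -5 9 50
23     -> -5 9 50 23
+      -> -5 9 73
rot    -> 9 73 -5
rot    -> 73 -5 9
negate -> 73 -5 -9
mod    -> 73 -5
-      -> 78
dup    -> 78 78
over   -> 78 78 78
*      -> 78 6084
drop   -> 78
11     -> 78 11
over   -> 78 11 78
swap   -> 78 78 11
-      -> 78 67
-      -> 11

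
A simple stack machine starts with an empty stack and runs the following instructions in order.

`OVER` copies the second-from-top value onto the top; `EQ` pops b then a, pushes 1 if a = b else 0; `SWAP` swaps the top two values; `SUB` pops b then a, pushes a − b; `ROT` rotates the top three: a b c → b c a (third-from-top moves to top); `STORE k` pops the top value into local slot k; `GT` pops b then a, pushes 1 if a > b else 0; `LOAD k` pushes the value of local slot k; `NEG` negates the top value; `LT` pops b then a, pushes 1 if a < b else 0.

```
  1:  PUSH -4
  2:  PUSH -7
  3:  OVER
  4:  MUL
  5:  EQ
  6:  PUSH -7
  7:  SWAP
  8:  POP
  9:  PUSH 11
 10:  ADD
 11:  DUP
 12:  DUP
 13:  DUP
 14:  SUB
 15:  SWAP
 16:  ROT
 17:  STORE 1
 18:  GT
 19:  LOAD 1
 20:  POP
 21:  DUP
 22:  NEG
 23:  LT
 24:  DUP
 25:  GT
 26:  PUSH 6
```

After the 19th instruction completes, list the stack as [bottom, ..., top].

[0, 4]

PUSH -4 : [-4]
PUSH -7 : [-4, -7]
OVER    : [-4, -7, -4]
MUL     : [-4, 28]
EQ      : [0]
PUSH -7 : [0, -7]
SWAP    : [-7, 0]
POP     : [-7]
PUSH 11 : [-7, 11]
ADD     : [4]
DUP     : [4, 4]
DUP     : [4, 4, 4]
DUP     : [4, 4, 4, 4]
SUB     : [4, 4, 0]
SWAP    : [4, 0, 4]
ROT     : [0, 4, 4]
STORE 1 : [0, 4]
GT      : [0]
LOAD 1  : [0, 4]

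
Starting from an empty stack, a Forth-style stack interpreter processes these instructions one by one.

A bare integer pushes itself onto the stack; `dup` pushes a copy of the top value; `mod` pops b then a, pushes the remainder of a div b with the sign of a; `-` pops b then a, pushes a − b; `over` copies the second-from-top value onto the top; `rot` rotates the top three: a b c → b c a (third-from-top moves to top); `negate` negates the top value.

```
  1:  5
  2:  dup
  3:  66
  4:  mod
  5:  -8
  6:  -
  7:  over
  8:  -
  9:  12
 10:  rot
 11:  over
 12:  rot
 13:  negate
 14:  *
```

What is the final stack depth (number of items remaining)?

5       [5]
dup     [5, 5]
66      [5, 5, 66]
mod     [5, 5]
-8      [5, 5, -8]
-       [5, 13]
over    [5, 13, 5]
-       [5, 8]
12      [5, 8, 12]
rot     [8, 12, 5]
over    [8, 12, 5, 12]
rot     [8, 5, 12, 12]
negate  [8, 5, 12, -12]
*       [8, 5, -144]

3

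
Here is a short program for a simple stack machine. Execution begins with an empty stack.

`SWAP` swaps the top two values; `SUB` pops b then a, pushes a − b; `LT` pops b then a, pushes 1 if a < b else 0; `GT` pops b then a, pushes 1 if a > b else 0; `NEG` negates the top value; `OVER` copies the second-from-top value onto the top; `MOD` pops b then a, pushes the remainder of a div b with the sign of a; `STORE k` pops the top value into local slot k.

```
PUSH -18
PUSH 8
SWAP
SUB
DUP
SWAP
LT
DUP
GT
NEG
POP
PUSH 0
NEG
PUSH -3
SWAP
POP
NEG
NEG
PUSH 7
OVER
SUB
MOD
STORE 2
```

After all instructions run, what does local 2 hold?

PUSH -18 -> [-18]
PUSH 8   -> [-18, 8]
SWAP     -> [8, -18]
SUB      -> [26]
DUP      -> [26, 26]
SWAP     -> [26, 26]
LT       -> [0]
DUP      -> [0, 0]
GT       -> [0]
NEG      -> [0]
POP      -> []
PUSH 0   -> [0]
NEG      -> [0]
PUSH -3  -> [0, -3]
SWAP     -> [-3, 0]
POP      -> [-3]
NEG      -> [3]
NEG      -> [-3]
PUSH 7   -> [-3, 7]
OVER     -> [-3, 7, -3]
SUB      -> [-3, 10]
MOD      -> [-3]
STORE 2  -> []

-3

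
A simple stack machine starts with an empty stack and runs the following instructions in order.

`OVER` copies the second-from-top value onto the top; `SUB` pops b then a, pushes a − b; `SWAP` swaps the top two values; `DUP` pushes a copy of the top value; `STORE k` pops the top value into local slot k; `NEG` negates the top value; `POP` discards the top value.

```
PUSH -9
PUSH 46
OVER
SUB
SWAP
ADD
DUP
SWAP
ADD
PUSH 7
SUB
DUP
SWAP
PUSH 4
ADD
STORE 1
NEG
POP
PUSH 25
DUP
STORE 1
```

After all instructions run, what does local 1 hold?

25

PUSH -9 -> [-9]
PUSH 46 -> [-9, 46]
OVER    -> [-9, 46, -9]
SUB     -> [-9, 55]
SWAP    -> [55, -9]
ADD     -> [46]
DUP     -> [46, 46]
SWAP    -> [46, 46]
ADD     -> [92]
PUSH 7  -> [92, 7]
SUB     -> [85]
DUP     -> [85, 85]
SWAP    -> [85, 85]
PUSH 4  -> [85, 85, 4]
ADD     -> [85, 89]
STORE 1 -> [85]
NEG     -> [-85]
POP     -> []
PUSH 25 -> [25]
DUP     -> [25, 25]
STORE 1 -> [25]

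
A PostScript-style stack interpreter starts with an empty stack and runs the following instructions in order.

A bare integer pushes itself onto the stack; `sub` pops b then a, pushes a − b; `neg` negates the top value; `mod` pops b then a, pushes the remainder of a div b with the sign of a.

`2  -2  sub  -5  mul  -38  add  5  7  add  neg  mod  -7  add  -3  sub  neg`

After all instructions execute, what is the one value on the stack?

2   -> [2]
-2  -> [2, -2]
sub -> [4]
-5  -> [4, -5]
mul -> [-20]
-38 -> [-20, -38]
add -> [-58]
5   -> [-58, 5]
7   -> [-58, 5, 7]
add -> [-58, 12]
neg -> [-58, -12]
mod -> [-10]
-7  -> [-10, -7]
add -> [-17]
-3  -> [-17, -3]
sub -> [-14]
neg -> [14]

14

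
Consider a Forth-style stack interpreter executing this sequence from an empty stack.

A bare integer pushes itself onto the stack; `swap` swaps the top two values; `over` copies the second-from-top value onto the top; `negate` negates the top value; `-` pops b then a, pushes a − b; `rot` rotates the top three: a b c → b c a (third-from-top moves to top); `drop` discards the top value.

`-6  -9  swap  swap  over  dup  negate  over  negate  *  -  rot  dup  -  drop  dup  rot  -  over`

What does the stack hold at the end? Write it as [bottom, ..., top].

[-42, -33, -42]

-6     : [-6]
-9     : [-6, -9]
swap   : [-9, -6]
swap   : [-6, -9]
over   : [-6, -9, -6]
dup    : [-6, -9, -6, -6]
negate : [-6, -9, -6, 6]
over   : [-6, -9, -6, 6, -6]
negate : [-6, -9, -6, 6, 6]
*      : [-6, -9, -6, 36]
-      : [-6, -9, -42]
rot    : [-9, -42, -6]
dup    : [-9, -42, -6, -6]
-      : [-9, -42, 0]
drop   : [-9, -42]
dup    : [-9, -42, -42]
rot    : [-42, -42, -9]
-      : [-42, -33]
over   : [-42, -33, -42]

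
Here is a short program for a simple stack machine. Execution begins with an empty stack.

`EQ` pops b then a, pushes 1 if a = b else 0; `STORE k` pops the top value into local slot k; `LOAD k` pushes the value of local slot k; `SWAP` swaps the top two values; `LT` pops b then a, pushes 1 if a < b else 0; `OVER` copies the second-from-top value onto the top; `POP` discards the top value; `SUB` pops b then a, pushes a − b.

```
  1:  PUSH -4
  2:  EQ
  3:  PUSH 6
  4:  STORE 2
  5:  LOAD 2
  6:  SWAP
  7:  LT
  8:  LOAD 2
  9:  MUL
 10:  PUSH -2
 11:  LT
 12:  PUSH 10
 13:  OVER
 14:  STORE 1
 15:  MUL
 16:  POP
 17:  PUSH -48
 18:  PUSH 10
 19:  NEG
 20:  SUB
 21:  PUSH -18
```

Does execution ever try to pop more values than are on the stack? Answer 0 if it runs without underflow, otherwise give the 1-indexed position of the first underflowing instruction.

2

PUSH -4  [-4]
EQ  — needs 2 operands, stack has 1 → underflow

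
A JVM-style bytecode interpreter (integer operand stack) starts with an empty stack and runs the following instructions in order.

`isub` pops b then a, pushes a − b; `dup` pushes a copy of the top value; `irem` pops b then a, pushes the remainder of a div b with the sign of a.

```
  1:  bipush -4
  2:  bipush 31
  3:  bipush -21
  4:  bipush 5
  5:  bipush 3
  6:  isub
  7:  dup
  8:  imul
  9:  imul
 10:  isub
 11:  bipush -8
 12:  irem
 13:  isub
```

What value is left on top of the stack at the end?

bipush -4  : -4
bipush 31  : -4 31
bipush -21 : -4 31 -21
bipush 5   : -4 31 -21 5
bipush 3   : -4 31 -21 5 3
isub       : -4 31 -21 2
dup        : -4 31 -21 2 2
imul       : -4 31 -21 4
imul       : -4 31 -84
isub       : -4 115
bipush -8  : -4 115 -8
irem       : -4 3
isub       : -7

-7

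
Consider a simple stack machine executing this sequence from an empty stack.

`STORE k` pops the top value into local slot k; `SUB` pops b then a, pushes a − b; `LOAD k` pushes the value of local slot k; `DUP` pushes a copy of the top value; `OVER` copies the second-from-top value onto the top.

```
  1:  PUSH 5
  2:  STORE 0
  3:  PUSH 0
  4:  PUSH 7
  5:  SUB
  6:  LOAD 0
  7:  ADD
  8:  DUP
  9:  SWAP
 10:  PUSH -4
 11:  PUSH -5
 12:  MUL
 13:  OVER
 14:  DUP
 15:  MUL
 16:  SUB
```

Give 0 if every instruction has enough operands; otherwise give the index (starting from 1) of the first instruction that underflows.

0

PUSH 5   5
STORE 0  (empty)
PUSH 0   0
PUSH 7   0 7
SUB      -7
LOAD 0   -7 5
ADD      -2
DUP      -2 -2
SWAP     -2 -2
PUSH -4  -2 -2 -4
PUSH -5  -2 -2 -4 -5
MUL      -2 -2 20
OVER     -2 -2 20 -2
DUP      -2 -2 20 -2 -2
MUL      -2 -2 20 4
SUB      -2 -2 16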